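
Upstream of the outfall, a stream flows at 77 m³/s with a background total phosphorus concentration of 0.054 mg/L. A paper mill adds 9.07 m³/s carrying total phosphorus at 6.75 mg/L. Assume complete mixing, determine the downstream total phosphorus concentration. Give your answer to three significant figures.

0.760 mg/L

Mass balance: C = (77.00·0.05400 + 9.070·6.750) / 86.07 = 65.38/86.07 = 0.7596 mg/L.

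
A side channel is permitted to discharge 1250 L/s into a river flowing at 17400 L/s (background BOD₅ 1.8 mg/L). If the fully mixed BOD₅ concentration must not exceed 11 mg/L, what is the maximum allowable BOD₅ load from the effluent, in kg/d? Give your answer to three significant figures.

15000 kg/d

Mass balance at the limit: 17400·1.800 + 1250·Cₑ = 18650·11 → Cₑ = 139.1 mg/L.
1250 L/s = 1.250 m³/s. Load = 1.250 m³/s × 139.1 g/m³ × 86 400 s/d = 15020 kg/d.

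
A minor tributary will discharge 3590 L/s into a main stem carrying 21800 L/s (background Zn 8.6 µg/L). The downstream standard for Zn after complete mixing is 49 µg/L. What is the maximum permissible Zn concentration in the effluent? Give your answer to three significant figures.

At the limit, (Qr·Cr + Qe·Cₑ)/(Qr + Qe) = 49:
Cₑ = (25390·49 − 21800·8.600) / 3590 = 294.3 µg/L.

294 µg/L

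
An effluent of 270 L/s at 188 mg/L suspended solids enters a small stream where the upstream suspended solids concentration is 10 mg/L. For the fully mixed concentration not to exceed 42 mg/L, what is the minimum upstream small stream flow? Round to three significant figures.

Set C_mix = 42: (Q·10.00 + 270.0·188.0) / (Q + 270.0) = 42
→ Q = 270.0·(188.0 − 42)/(42 − 10.00) = 1232 L/s.

1230 L/s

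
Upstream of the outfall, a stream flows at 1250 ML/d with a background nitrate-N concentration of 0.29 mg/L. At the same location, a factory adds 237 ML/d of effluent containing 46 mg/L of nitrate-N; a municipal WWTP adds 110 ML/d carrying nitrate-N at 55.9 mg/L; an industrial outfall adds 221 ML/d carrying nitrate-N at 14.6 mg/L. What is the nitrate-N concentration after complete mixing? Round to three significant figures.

Mixed concentration C = ΣQC/ΣQ = (1250·0.2900 + 237.0·46.00 + 110.0·55.90 + 221.0·14.60) / 1818 = 20640/1818 = 11.35 mg/L.

11.4 mg/L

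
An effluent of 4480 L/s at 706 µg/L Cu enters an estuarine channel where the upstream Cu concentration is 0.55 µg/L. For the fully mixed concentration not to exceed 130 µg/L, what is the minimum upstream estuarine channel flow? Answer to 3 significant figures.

Set C_mix = 130: (Q·0.5500 + 4480·706.0) / (Q + 4480) = 130
→ Q = 4480·(706.0 − 130)/(130 − 0.5500) = 19930 L/s.

19900 L/s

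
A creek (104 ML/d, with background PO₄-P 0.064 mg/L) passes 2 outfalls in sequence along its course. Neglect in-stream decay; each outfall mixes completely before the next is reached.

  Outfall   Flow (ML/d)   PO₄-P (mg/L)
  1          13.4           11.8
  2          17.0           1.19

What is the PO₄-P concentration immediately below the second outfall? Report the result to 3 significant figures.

1.38 mg/L

After outfall 1: Q = 104.0 + 13.40 = 117.4 ML/d; C = (104.0·0.06400 + 13.40·11.80)/117.4 = 1.404 mg/L.
After outfall 2: Q = 117.4 + 17.00 = 134.4 ML/d; C = (117.4·1.404 + 17.00·1.190)/134.4 = 1.377 mg/L.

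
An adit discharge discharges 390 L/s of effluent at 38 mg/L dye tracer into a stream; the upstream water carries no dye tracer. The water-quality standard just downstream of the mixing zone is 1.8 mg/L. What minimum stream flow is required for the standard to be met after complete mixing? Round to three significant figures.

Set C_mix = 1.8: (Q·0 + 390.0·38.00) / (Q + 390.0) = 1.8
→ Q = 390.0·(38.00 − 1.8)/(1.8 − 0) = 7843 L/s.

7840 L/s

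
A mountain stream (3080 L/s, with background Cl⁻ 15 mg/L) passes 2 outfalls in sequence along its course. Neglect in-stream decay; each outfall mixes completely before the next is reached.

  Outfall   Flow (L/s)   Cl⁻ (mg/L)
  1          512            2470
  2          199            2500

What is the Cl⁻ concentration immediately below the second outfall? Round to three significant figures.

477 mg/L

After outfall 1: Q = 3080 + 512.0 = 3592 L/s; C = (3080·15.00 + 512.0·2470)/3592 = 364.9 mg/L.
After outfall 2: Q = 3592 + 199.0 = 3791 L/s; C = (3592·364.9 + 199.0·2500)/3791 = 477.0 mg/L.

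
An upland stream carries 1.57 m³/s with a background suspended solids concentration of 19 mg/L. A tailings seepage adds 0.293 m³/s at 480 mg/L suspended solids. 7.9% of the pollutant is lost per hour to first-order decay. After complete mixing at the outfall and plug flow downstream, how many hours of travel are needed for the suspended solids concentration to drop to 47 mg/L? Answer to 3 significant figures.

8.10 h

Conservation of mass: C = (1.570·19.00 + 0.2930·480.0) / 1.863 = 170.5/1.863 = 91.50 mg/L.
7.9%/h lost → k = −ln(1 − 0.079) = 0.08230 h⁻¹.
91.50·exp(−k·t) = 47 → t = ln(91.50/47)/k = 29140 s = 8.096 h.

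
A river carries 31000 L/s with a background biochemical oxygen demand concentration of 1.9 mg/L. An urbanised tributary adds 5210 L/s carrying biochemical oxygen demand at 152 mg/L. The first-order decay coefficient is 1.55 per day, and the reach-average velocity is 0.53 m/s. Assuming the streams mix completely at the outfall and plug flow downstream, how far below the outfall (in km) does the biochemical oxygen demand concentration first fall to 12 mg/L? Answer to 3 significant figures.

Mixed concentration C = ΣQC/ΣQ = (31000·1.900 + 5210·152.0) / 36210 = 850800/36210 = 23.50 mg/L.
Set 23.50·exp(−k·t) = 12 → t = ln(23.50/12)/k = 37460 s = 10.40 h.
Distance = v·t = 0.53·37460 = 19850 m = 19.85 km.

19.9 km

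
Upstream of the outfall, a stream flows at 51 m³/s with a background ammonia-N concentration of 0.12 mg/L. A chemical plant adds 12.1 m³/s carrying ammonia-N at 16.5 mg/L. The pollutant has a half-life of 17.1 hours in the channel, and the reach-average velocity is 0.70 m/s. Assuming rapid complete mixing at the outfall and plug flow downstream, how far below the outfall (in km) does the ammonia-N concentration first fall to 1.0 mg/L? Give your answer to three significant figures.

73.5 km

After mixing, C = (51.00·0.1200 + 12.10·16.50) / 63.10 = 205.8/63.10 = 3.261 mg/L.
Half-life 17.1 h → k = ln 2 / 17.1 = 0.04053 h⁻¹ = 0.9728 d⁻¹.
Set 3.261·exp(−k·t) = 1.0 → t = ln(3.261/1.0)/k = 105000 s = 29.16 h.
Distance = v·t = 0.70·105000 = 73490 m = 73.49 km.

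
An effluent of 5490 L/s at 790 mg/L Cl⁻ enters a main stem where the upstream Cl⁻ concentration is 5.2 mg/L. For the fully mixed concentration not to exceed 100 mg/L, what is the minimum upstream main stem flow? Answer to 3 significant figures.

40000 L/s

Set C_mix = 100: (Q·5.200 + 5490·790.0) / (Q + 5490) = 100
→ Q = 5490·(790.0 − 100)/(100 − 5.200) = 39960 L/s.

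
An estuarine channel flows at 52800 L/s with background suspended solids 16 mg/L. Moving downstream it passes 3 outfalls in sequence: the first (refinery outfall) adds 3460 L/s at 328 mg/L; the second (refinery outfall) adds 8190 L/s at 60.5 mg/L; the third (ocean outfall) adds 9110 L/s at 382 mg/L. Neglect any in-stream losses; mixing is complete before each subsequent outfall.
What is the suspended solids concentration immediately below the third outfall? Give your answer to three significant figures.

81.0 mg/L

After outfall 1: Q = 52800 + 3460 = 56260 L/s; C = (52800·16.00 + 3460·328.0)/56260 = 35.19 mg/L.
After outfall 2: Q = 56260 + 8190 = 64450 L/s; C = (56260·35.19 + 8190·60.50)/64450 = 38.40 mg/L.
After outfall 3: Q = 64450 + 9110 = 73560 L/s; C = (64450·38.40 + 9110·382.0)/73560 = 80.96 mg/L.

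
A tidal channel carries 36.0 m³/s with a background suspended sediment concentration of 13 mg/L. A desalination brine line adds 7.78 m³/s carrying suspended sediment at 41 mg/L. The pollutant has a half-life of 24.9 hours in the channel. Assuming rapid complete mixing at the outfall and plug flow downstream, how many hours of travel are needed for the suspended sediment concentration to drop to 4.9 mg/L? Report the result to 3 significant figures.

Mass balance: C = (36.00·13.00 + 7.780·41.00) / 43.78 = 787.0/43.78 = 17.98 mg/L.
Half-life 24.9 h → k = ln 2 / 24.9 = 0.02784 h⁻¹ = 0.6681 d⁻¹.
17.98·exp(−k·t) = 4.9 → t = ln(17.98/4.9)/k = 168100 s = 46.69 h.

46.7 h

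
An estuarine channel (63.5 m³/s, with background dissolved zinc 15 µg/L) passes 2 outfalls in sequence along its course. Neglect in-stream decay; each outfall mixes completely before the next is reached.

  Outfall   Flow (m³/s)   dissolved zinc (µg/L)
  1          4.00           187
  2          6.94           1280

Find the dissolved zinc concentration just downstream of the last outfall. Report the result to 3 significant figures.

Below outfall 1: Q → 67.50 m³/s, C = (63.50·15.00 + 4.000·187.0)/67.50 = 25.19 µg/L.
Below outfall 2: Q → 74.44 m³/s, C = (67.50·25.19 + 6.940·1280)/74.44 = 142.2 µg/L.

142 µg/L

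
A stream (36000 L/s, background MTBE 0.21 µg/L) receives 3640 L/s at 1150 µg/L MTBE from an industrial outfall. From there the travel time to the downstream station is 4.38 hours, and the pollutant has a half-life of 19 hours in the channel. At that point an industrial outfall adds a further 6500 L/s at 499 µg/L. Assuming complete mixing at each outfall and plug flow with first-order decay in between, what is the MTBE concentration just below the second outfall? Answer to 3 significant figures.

148 µg/L

Mass balance: C = (36000·0.2100 + 3640·1150) / 39640 = 4194000/39640 = 105.8 µg/L; combined flow 39640 L/s.
Half-life 19 h → k = ln 2 / 19 = 0.03648 h⁻¹ = 0.8756 d⁻¹.
Decay over the reach: 105.8·exp(−kt) = 105.8·0.8523 = 90.17 µg/L.
Second outfall: C = (39640·90.17 + 6500·499.0)/46140 = 147.8 µg/L.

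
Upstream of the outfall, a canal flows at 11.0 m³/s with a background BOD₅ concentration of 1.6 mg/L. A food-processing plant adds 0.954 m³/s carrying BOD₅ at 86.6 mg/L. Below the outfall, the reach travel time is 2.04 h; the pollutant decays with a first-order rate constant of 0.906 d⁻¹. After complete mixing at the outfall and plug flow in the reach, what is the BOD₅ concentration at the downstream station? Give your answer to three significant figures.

Mixed concentration C = ΣQC/ΣQ = (11.00·1.600 + 0.9540·86.60) / 11.95 = 100.2/11.95 = 8.384 mg/L.
Decay over the reach: 8.384·exp(−kt) = 8.384·0.9259 = 7.762 mg/L.

7.76 mg/L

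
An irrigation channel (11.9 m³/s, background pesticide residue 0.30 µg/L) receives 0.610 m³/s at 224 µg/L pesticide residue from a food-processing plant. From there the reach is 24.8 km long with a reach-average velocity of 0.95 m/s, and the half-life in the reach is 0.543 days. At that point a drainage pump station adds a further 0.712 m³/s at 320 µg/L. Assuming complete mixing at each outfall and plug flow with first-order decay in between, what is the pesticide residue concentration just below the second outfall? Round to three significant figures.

Mass balance: C = (11.90·0.3000 + 0.6100·224.0) / 12.51 = 140.2/12.51 = 11.21 µg/L; combined flow 12.51 m³/s.
Travel time t = 24.8·1000 / 0.95 = 26110 s = 7.251 h.
Half-life 0.543 d → k = ln 2 / 0.543 = 1.277 d⁻¹.
Applying C = C₀e^(−kt): 11.21 × 0.6800 = 7.621 µg/L.
Second outfall: C = (12.51·7.621 + 0.7120·320.0)/13.22 = 24.44 µg/L.

24.4 µg/L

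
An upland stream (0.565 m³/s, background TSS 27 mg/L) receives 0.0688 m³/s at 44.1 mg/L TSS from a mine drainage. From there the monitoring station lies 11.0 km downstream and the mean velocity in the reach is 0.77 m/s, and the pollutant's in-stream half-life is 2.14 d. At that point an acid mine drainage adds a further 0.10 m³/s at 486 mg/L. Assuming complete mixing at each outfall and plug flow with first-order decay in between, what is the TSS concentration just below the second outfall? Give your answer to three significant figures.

89.9 mg/L

After mixing, C = (0.5650·27.00 + 0.06880·44.10) / 0.6338 = 18.29/0.6338 = 28.86 mg/L; combined flow 0.6338 m³/s.
Travel time t = 11.0·1000 / 0.77 = 14290 s = 3.968 h.
Half-life 2.14 d → k = ln 2 / 2.14 = 0.3239 d⁻¹.
Decay over the reach: 28.86·exp(−kt) = 28.86·0.9479 = 27.35 mg/L.
At the second outfall, C = (0.6338·27.35 + 0.1000·486.0) / (0.6338 + 0.1000) = 89.85 mg/L.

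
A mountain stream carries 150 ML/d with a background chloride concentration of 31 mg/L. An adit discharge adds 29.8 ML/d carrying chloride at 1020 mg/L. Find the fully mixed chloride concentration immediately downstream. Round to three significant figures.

Mixed concentration C = ΣQC/ΣQ = (150.0·31.00 + 29.80·1020) / 179.8 = 35050/179.8 = 194.9 mg/L.

195 mg/L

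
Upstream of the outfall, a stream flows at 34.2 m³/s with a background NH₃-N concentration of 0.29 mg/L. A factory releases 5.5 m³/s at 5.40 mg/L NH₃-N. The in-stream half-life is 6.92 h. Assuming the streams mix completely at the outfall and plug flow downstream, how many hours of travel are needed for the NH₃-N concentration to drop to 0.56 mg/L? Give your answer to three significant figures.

5.77 h

After mixing, C = (34.20·0.2900 + 5.500·5.400) / 39.70 = 39.62/39.70 = 0.9979 mg/L.
Half-life 6.92 h → k = ln 2 / 6.92 = 0.1002 h⁻¹ = 2.404 d⁻¹.
0.9979·exp(−k·t) = 0.56 → t = ln(0.9979/0.56)/k = 20760 s = 5.768 h.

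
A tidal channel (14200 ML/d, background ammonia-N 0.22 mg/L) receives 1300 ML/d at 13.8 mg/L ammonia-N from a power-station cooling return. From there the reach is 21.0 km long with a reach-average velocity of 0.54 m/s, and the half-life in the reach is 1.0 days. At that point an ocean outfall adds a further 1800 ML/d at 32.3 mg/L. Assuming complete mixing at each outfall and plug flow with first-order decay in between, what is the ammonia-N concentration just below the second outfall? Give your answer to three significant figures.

4.25 mg/L

Mixed concentration C = ΣQC/ΣQ = (14200·0.2200 + 1300·13.80) / 15500 = 21060/15500 = 1.359 mg/L; combined flow 15500 ML/d.
Travel time t = 21.0·1000 / 0.54 = 38890 s = 10.80 h.
Half-life 1.0 d → k = ln 2 / 1.0 = 0.6931 d⁻¹.
Decay over the reach: 1.359·exp(−kt) = 1.359·0.7320 = 0.9948 mg/L.
At the second outfall, C = (15500·0.9948 + 1800·32.30) / (15500 + 1800) = 4.252 mg/L.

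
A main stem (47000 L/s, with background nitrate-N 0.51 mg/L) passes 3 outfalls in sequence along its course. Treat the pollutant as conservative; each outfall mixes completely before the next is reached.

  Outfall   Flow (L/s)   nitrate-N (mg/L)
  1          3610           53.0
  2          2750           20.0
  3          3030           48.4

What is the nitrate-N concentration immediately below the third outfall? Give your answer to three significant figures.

7.39 mg/L

Outfall 1: combined Q = 50610 L/s; C = (47000·0.5100 + 3610·53.00)/50610 = 4.254 mg/L.
Outfall 2: combined Q = 53360 L/s; C = (50610·4.254 + 2750·20.00)/53360 = 5.066 mg/L.
Outfall 3: combined Q = 56390 L/s; C = (53360·5.066 + 3030·48.40)/56390 = 7.394 mg/L.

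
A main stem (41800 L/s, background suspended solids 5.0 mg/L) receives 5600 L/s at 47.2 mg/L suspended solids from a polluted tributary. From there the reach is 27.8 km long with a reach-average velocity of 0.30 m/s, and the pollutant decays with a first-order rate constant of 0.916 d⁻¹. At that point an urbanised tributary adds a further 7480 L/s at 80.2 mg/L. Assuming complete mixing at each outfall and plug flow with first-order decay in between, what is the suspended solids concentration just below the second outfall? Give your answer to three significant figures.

14.2 mg/L

Mass balance: C = (41800·5.000 + 5600·47.20) / 47400 = 473300/47400 = 9.986 mg/L; combined flow 47400 L/s.
Travel time t = 27.8·1000 / 0.30 = 92670 s = 25.74 h.
Applying C = C₀e^(−kt): 9.986 × 0.3744 = 3.739 mg/L.
At the second outfall, C = (47400·3.739 + 7480·80.20) / (47400 + 7480) = 14.16 mg/L.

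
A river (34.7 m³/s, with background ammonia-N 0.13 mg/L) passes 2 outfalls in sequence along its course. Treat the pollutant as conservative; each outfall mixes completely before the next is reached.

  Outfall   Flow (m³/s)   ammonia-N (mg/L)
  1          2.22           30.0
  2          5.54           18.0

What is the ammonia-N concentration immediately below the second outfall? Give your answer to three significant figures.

4.02 mg/L

Outfall 1: combined Q = 36.92 m³/s; C = (34.70·0.1300 + 2.220·30.00)/36.92 = 1.926 mg/L.
Outfall 2: combined Q = 42.46 m³/s; C = (36.92·1.926 + 5.540·18.00)/42.46 = 4.023 mg/L.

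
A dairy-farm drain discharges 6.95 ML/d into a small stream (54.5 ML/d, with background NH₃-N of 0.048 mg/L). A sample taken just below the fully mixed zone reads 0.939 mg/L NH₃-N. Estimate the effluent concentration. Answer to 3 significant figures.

Mass balance: 54.50·0.04800 + 6.950·Cₑ = 61.45·0.9390
→ Cₑ = (61.45·0.9390 − 54.50·0.04800) / 6.950 = 7.926 mg/L.

7.93 mg/L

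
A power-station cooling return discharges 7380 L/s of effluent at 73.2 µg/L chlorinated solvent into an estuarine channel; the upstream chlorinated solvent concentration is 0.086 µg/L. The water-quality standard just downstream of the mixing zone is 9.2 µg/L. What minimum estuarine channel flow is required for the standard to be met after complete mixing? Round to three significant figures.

Set C_mix = 9.2: (Q·0.08600 + 7380·73.20) / (Q + 7380) = 9.2
→ Q = 7380·(73.20 − 9.2)/(9.2 − 0.08600) = 51820 L/s.

51800 L/s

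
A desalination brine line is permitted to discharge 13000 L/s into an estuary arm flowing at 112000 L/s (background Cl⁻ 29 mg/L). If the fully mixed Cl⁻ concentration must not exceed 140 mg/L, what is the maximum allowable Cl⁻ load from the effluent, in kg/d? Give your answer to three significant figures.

1230000 kg/d

Mass balance at the limit: 112000·29.00 + 13000·Cₑ = 125000·140 → Cₑ = 1096 mg/L.
13000 L/s = 13.00 m³/s. Load = 13.00 m³/s × 1096 g/m³ × 86 400 s/d = 1231000 kg/d.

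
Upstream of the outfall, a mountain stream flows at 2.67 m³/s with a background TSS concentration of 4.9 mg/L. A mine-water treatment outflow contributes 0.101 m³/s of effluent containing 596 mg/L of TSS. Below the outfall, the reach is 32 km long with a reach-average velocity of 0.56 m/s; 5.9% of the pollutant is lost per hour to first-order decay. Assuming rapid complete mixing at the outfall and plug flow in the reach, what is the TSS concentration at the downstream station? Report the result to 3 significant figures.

10.1 mg/L

Flow-weighted average: C = (2.670·4.900 + 0.1010·596.0) / 2.771 = 73.28/2.771 = 26.44 mg/L.
Travel time t = 32·1000 / 0.56 = 57140 s = 15.87 h.
5.9%/h lost → k = −ln(1 − 0.059) = 0.06081 h⁻¹.
Applying C = C₀e^(−kt): 26.44 × 0.3809 = 10.07 mg/L.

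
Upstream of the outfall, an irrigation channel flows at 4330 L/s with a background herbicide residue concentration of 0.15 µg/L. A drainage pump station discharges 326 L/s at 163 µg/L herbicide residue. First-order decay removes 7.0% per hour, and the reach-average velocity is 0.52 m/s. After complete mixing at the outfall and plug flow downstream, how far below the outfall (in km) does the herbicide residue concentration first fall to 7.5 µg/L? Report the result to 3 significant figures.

11.1 km

Mass balance: C = (4330·0.1500 + 326.0·163.0) / 4656 = 53790/4656 = 11.55 µg/L.
7.0%/h lost → k = −ln(1 − 0.07) = 0.07257 h⁻¹.
Set 11.55·exp(−k·t) = 7.5 → t = ln(11.55/7.5)/k = 21430 s = 5.953 h.
Distance = v·t = 0.52·21430 = 11140 m = 11.14 km.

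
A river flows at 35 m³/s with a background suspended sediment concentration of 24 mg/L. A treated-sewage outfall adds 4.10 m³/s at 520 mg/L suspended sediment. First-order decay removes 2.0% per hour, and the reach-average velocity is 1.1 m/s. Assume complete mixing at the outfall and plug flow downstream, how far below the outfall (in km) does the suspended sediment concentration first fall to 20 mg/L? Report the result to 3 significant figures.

262 km

Mass balance: C = (35.00·24.00 + 4.100·520.0) / 39.10 = 2972/39.10 = 76.01 mg/L.
2.0%/h lost → k = −ln(1 − 0.02) = 0.02020 h⁻¹.
Set 76.01·exp(−k·t) = 20 → t = ln(76.01/20)/k = 237900 s = 66.09 h.
Distance = v·t = 1.1·237900 = 261700 m = 261.7 km.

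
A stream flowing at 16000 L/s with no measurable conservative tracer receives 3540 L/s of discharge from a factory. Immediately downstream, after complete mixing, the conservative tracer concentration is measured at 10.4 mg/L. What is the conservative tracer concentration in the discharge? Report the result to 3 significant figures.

Mass balance: 16000·0 + 3540·Cₑ = 19540·10.40
→ Cₑ = (19540·10.40 − 16000·0) / 3540 = 57.41 mg/L.

57.4 mg/L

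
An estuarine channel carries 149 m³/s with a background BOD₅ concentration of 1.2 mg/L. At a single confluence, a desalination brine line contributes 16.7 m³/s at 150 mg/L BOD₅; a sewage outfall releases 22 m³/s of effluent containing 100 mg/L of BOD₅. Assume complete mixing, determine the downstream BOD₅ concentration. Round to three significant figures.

Conservation of mass: C = (149.0·1.200 + 16.70·150.0 + 22.00·100.0) / 187.7 = 4884/187.7 = 26.02 mg/L.

26.0 mg/L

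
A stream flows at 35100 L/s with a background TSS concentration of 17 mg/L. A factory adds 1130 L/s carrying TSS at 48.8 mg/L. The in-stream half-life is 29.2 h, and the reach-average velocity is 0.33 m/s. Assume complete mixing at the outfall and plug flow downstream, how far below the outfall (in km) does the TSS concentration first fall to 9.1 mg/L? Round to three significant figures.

34.1 km

Mass balance: C = (35100·17.00 + 1130·48.80) / 36230 = 651800/36230 = 17.99 mg/L.
Half-life 29.2 h → k = ln 2 / 29.2 = 0.02374 h⁻¹ = 0.5697 d⁻¹.
Set 17.99·exp(−k·t) = 9.1 → t = ln(17.99/9.1)/k = 103400 s = 28.72 h.
Distance = v·t = 0.33·103400 = 34110 m = 34.11 km.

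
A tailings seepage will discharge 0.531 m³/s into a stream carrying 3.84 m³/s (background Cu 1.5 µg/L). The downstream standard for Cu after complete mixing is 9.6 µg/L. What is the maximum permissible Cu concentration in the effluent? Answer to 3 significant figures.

68.2 µg/L

At the limit, (Qr·Cr + Qe·Cₑ)/(Qr + Qe) = 9.6:
Cₑ = (4.371·9.6 − 3.840·1.500) / 0.5310 = 68.18 µg/L.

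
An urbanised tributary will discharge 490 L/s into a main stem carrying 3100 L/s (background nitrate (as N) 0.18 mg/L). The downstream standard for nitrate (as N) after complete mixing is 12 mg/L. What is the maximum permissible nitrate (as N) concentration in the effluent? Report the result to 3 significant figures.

86.8 mg/L

At the limit, (Qr·Cr + Qe·Cₑ)/(Qr + Qe) = 12:
Cₑ = (3590·12 − 3100·0.1800) / 490.0 = 86.78 mg/L.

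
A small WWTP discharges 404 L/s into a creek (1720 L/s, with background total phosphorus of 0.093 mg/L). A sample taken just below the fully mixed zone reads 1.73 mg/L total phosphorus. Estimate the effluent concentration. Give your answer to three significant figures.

8.70 mg/L

Mass balance: 1720·0.09300 + 404.0·Cₑ = 2124·1.730
→ Cₑ = (2124·1.730 − 1720·0.09300) / 404.0 = 8.699 mg/L.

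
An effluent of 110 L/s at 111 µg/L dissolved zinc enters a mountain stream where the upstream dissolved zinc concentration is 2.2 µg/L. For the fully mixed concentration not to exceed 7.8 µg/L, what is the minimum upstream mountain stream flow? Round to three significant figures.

Set C_mix = 7.8: (Q·2.200 + 110.0·111.0) / (Q + 110.0) = 7.8
→ Q = 110.0·(111.0 − 7.8)/(7.8 − 2.200) = 2027 L/s.

2030 L/s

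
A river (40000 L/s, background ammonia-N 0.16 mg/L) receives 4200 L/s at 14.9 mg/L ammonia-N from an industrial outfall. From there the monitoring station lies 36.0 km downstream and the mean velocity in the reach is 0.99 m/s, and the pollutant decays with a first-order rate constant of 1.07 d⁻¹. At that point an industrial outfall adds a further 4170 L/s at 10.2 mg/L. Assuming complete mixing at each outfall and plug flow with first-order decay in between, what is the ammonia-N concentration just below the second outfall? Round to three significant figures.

After mixing, C = (40000·0.1600 + 4200·14.90) / 44200 = 68980/44200 = 1.561 mg/L; combined flow 44200 L/s.
Travel time t = 36.0·1000 / 0.99 = 36360 s = 10.10 h.
After decay, C = 1.561 × e^(−kt) = 1.561 × 0.6374 = 0.9948 mg/L.
Second outfall: C = (44200·0.9948 + 4170·10.20)/48370 = 1.788 mg/L.

1.79 mg/L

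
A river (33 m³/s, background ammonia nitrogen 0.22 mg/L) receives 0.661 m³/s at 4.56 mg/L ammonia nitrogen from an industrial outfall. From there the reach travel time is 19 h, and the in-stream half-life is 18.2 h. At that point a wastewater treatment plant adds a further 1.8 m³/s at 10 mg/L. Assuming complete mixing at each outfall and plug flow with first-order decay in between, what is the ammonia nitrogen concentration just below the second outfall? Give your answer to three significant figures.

0.648 mg/L

After mixing, C = (33.00·0.2200 + 0.6610·4.560) / 33.66 = 10.27/33.66 = 0.3052 mg/L; combined flow 33.66 m³/s.
Half-life 18.2 h → k = ln 2 / 18.2 = 0.03809 h⁻¹ = 0.9140 d⁻¹.
After decay, C = 0.3052 × e^(−kt) = 0.3052 × 0.4850 = 0.1480 mg/L.
At the second outfall, C = (33.66·0.1480 + 1.800·10.00) / (33.66 + 1.800) = 0.6481 mg/L.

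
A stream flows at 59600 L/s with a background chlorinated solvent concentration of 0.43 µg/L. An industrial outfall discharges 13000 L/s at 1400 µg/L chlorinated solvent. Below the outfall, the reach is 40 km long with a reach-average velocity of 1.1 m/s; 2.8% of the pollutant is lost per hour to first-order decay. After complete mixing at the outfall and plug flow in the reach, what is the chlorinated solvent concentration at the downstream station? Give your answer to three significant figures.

Mixed concentration C = ΣQC/ΣQ = (59600·0.4300 + 13000·1400) / 72600 = 18230000/72600 = 251.0 µg/L.
Travel time t = 40·1000 / 1.1 = 36360 s = 10.10 h.
2.8%/h lost → k = −ln(1 − 0.028) = 0.02840 h⁻¹.
After decay, C = 251.0 × e^(−kt) = 251.0 × 0.7506 = 188.4 µg/L.

188 µg/L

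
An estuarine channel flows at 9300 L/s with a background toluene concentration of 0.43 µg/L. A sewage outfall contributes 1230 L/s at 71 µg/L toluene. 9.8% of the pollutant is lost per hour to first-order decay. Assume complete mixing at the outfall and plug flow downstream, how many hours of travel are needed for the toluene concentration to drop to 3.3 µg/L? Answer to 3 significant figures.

After mixing, C = (9300·0.4300 + 1230·71.00) / 10530 = 91330/10530 = 8.673 µg/L.
9.8%/h lost → k = −ln(1 − 0.098) = 0.1031 h⁻¹.
8.673·exp(−k·t) = 3.3 → t = ln(8.673/3.3)/k = 33730 s = 9.369 h.

9.37 h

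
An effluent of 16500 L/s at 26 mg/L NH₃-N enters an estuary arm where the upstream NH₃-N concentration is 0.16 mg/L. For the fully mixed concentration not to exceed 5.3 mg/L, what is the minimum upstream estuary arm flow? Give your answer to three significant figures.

66400 L/s

Set C_mix = 5.3: (Q·0.1600 + 16500·26.00) / (Q + 16500) = 5.3
→ Q = 16500·(26.00 − 5.3)/(5.3 − 0.1600) = 66450 L/s.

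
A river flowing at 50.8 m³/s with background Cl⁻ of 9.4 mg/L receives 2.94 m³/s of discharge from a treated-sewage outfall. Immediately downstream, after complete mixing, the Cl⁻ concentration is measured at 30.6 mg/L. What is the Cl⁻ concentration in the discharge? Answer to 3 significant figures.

Mass balance: 50.80·9.400 + 2.940·Cₑ = 53.74·30.60
→ Cₑ = (53.74·30.60 − 50.80·9.400) / 2.940 = 396.9 mg/L.

397 mg/L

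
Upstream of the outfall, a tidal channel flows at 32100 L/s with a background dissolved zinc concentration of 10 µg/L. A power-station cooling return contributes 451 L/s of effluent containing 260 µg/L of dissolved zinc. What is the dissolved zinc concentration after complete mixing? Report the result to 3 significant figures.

13.5 µg/L

Conservation of mass: C = (32100·10.00 + 451.0·260.0) / 32550 = 438300/32550 = 13.46 µg/L.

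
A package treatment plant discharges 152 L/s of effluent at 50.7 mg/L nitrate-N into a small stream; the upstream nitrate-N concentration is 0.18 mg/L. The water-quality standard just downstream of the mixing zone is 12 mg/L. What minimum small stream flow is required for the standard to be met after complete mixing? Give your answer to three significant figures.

Set C_mix = 12: (Q·0.1800 + 152.0·50.70) / (Q + 152.0) = 12
→ Q = 152.0·(50.70 − 12)/(12 − 0.1800) = 497.7 L/s.

498 L/s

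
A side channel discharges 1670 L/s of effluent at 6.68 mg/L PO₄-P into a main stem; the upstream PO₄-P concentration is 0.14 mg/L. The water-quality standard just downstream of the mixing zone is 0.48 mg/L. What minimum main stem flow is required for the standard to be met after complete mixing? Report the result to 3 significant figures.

30500 L/s

Set C_mix = 0.48: (Q·0.1400 + 1670·6.680) / (Q + 1670) = 0.48
→ Q = 1670·(6.680 − 0.48)/(0.48 − 0.1400) = 30450 L/s.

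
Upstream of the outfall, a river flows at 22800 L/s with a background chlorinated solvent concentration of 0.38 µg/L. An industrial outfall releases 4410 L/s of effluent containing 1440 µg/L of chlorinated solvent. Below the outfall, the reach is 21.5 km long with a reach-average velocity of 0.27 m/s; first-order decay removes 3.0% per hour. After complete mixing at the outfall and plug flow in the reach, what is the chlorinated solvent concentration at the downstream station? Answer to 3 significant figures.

Mixed concentration C = ΣQC/ΣQ = (22800·0.3800 + 4410·1440) / 27210 = 6359000/27210 = 233.7 µg/L.
Travel time t = 21.5·1000 / 0.27 = 79630 s = 22.12 h.
3.0%/h lost → k = −ln(1 − 0.03) = 0.03046 h⁻¹.
Applying C = C₀e^(−kt): 233.7 × 0.5098 = 119.1 µg/L.

119 µg/L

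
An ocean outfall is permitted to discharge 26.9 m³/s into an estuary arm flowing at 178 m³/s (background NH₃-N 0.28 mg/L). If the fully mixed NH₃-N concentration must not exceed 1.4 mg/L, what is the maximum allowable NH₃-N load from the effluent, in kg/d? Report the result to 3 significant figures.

Mass balance at the limit: 178.0·0.2800 + 26.90·Cₑ = 204.9·1.4 → Cₑ = 8.811 mg/L.
Load = 26.90 m³/s × 8.811 g/m³ × 86 400 s/d = 20480 kg/d.

20500 kg/d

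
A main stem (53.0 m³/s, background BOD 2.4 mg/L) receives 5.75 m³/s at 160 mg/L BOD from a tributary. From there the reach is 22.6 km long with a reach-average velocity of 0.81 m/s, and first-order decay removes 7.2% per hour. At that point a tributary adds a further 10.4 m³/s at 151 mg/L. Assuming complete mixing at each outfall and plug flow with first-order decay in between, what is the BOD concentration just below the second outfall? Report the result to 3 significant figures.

Mixed concentration C = ΣQC/ΣQ = (53.00·2.400 + 5.750·160.0) / 58.75 = 1047/58.75 = 17.82 mg/L; combined flow 58.75 m³/s.
Travel time t = 22.6·1000 / 0.81 = 27900 s = 7.750 h.
7.2%/h lost → k = −ln(1 − 0.072) = 0.07472 h⁻¹.
After decay, C = 17.82 × e^(−kt) = 17.82 × 0.5604 = 9.989 mg/L.
At the second outfall, C = (58.75·9.989 + 10.40·151.0) / (58.75 + 10.40) = 31.20 mg/L.

31.2 mg/L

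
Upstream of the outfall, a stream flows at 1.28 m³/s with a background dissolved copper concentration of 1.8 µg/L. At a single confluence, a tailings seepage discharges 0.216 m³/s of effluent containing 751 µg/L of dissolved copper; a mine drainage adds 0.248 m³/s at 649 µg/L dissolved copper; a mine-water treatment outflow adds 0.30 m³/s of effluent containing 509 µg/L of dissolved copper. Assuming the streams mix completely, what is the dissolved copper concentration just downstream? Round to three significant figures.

Mass balance: C = (1.280·1.800 + 0.2160·751.0 + 0.2480·649.0 + 0.3000·509.0) / 2.044 = 478.2/2.044 = 233.9 µg/L.

234 µg/L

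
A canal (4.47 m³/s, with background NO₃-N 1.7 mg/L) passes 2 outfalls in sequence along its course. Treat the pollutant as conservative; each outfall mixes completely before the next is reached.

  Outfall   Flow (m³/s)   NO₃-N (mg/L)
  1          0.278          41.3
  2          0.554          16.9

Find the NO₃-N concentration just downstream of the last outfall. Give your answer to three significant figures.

Below outfall 1: Q → 4.748 m³/s, C = (4.470·1.700 + 0.2780·41.30)/4.748 = 4.019 mg/L.
Below outfall 2: Q → 5.302 m³/s, C = (4.748·4.019 + 0.5540·16.90)/5.302 = 5.365 mg/L.

5.36 mg/L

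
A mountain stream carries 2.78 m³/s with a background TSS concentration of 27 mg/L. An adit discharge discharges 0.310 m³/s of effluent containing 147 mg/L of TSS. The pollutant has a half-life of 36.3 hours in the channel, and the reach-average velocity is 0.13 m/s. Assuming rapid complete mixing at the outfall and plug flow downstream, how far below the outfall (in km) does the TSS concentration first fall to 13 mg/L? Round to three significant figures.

27.0 km

Flow-weighted average: C = (2.780·27.00 + 0.3100·147.0) / 3.090 = 120.6/3.090 = 39.04 mg/L.
Half-life 36.3 h → k = ln 2 / 36.3 = 0.01909 h⁻¹ = 0.4583 d⁻¹.
Set 39.04·exp(−k·t) = 13 → t = ln(39.04/13)/k = 207300 s = 57.59 h.
Distance = v·t = 0.13·207300 = 26950 m = 26.95 km.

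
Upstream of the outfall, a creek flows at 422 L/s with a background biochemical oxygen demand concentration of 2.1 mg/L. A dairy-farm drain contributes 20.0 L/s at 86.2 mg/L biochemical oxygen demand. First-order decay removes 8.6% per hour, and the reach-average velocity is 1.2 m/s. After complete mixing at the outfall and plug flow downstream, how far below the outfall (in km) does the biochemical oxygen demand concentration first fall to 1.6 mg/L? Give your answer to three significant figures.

Mass balance: C = (422.0·2.100 + 20.00·86.20) / 442.0 = 2610/442.0 = 5.905 mg/L.
8.6%/h lost → k = −ln(1 − 0.086) = 0.08992 h⁻¹.
Set 5.905·exp(−k·t) = 1.6 → t = ln(5.905/1.6)/k = 52280 s = 14.52 h.
Distance = v·t = 1.2·52280 = 62730 m = 62.73 km.

62.7 km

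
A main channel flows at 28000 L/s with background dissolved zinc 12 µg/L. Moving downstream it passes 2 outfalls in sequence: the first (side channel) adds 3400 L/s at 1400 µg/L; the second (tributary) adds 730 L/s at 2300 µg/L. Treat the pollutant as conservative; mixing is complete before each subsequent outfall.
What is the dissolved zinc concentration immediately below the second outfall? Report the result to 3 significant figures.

After outfall 1: Q = 28000 + 3400 = 31400 L/s; C = (28000·12.00 + 3400·1400)/31400 = 162.3 µg/L.
After outfall 2: Q = 31400 + 730.0 = 32130 L/s; C = (31400·162.3 + 730.0·2300)/32130 = 210.9 µg/L.

211 µg/L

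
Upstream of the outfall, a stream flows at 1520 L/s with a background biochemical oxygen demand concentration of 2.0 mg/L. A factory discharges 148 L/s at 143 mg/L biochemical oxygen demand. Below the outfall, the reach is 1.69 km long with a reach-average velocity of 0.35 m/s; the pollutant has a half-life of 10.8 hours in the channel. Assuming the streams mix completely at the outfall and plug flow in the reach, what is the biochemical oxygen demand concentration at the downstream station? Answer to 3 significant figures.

Flow-weighted average: C = (1520·2.000 + 148.0·143.0) / 1668 = 24200/1668 = 14.51 mg/L.
Travel time t = 1.69·1000 / 0.35 = 4829 s = 1.341 h.
Half-life 10.8 h → k = ln 2 / 10.8 = 0.06418 h⁻¹ = 1.540 d⁻¹.
First-order decay: C = 14.51·exp(−k·t) = 14.51·0.9175 = 13.31 mg/L.

13.3 mg/L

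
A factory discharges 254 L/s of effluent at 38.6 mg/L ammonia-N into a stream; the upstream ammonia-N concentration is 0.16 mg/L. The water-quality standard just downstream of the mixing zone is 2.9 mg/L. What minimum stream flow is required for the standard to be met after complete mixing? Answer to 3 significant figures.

Set C_mix = 2.9: (Q·0.1600 + 254.0·38.60) / (Q + 254.0) = 2.9
→ Q = 254.0·(38.60 − 2.9)/(2.9 − 0.1600) = 3309 L/s.

3310 L/s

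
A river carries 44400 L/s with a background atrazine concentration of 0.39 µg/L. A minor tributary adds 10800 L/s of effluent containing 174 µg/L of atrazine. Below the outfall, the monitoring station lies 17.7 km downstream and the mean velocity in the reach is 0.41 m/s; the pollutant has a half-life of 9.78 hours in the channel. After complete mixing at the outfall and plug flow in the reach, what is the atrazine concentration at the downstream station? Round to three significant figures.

14.7 µg/L

Conservation of mass: C = (44400·0.3900 + 10800·174.0) / 55200 = 1897000/55200 = 34.36 µg/L.
Travel time t = 17.7·1000 / 0.41 = 43170 s = 11.99 h.
Half-life 9.78 h → k = ln 2 / 9.78 = 0.07087 h⁻¹ = 1.701 d⁻¹.
After decay, C = 34.36 × e^(−kt) = 34.36 × 0.4275 = 14.69 µg/L.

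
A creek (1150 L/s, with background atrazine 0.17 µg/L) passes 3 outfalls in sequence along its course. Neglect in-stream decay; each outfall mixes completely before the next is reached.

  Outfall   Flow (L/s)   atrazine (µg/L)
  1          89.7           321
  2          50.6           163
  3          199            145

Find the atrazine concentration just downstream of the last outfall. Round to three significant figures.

Below outfall 1: Q → 1240 L/s, C = (1150·0.1700 + 89.70·321.0)/1240 = 23.38 µg/L.
Below outfall 2: Q → 1290 L/s, C = (1240·23.38 + 50.60·163.0)/1290 = 28.86 µg/L.
Below outfall 3: Q → 1489 L/s, C = (1290·28.86 + 199.0·145.0)/1489 = 44.38 µg/L.

44.4 µg/L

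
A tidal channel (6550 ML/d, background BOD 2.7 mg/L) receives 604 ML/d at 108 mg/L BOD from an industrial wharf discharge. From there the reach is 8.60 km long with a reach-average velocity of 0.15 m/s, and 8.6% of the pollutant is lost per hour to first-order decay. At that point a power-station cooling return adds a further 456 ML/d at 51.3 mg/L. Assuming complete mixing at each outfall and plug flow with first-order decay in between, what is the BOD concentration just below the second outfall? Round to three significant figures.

Mixed concentration C = ΣQC/ΣQ = (6550·2.700 + 604.0·108.0) / 7154 = 82920/7154 = 11.59 mg/L; combined flow 7154 ML/d.
Travel time t = 8.60·1000 / 0.15 = 57330 s = 15.93 h.
8.6%/h lost → k = −ln(1 − 0.086) = 0.08992 h⁻¹.
After decay, C = 11.59 × e^(−kt) = 11.59 × 0.2388 = 2.768 mg/L.
Second outfall: C = (7154·2.768 + 456.0·51.30)/7610 = 5.676 mg/L.

5.68 mg/L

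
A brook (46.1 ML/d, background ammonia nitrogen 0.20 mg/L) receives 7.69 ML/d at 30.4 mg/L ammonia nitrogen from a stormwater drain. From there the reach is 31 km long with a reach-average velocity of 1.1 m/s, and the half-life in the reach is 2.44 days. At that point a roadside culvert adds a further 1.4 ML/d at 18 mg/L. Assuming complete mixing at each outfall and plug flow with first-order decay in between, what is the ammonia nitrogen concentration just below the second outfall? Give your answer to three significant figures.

4.47 mg/L

After mixing, C = (46.10·0.2000 + 7.690·30.40) / 53.79 = 243.0/53.79 = 4.517 mg/L; combined flow 53.79 ML/d.
Travel time t = 31·1000 / 1.1 = 28180 s = 7.828 h.
Half-life 2.44 d → k = ln 2 / 2.44 = 0.2841 d⁻¹.
Applying C = C₀e^(−kt): 4.517 × 0.9115 = 4.118 mg/L.
Second outfall: C = (53.79·4.118 + 1.400·18.00)/55.19 = 4.470 mg/L.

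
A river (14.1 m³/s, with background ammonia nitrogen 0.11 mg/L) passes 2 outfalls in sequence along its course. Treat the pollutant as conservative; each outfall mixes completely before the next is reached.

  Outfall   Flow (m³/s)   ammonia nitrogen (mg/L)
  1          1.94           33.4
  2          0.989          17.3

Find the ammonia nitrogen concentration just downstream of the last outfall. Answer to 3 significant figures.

Outfall 1: combined Q = 16.04 m³/s; C = (14.10·0.1100 + 1.940·33.40)/16.04 = 4.136 mg/L.
Outfall 2: combined Q = 17.03 m³/s; C = (16.04·4.136 + 0.9890·17.30)/17.03 = 4.901 mg/L.

4.90 mg/L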